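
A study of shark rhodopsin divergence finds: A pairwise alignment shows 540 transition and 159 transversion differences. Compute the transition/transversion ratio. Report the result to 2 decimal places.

R = 540/159 = 3.396226… ≈ 3.40 (to 2 d.p.).

3.40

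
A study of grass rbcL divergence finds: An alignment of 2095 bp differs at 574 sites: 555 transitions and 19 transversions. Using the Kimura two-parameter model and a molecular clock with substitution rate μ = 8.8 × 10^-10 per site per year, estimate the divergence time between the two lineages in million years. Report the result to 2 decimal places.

P = 555/2095 ≈ 0.264916 and Q = 19/2095 ≈ 0.009069.
Under the Kimura two-parameter model, d = −½ ln(1 − 2P − Q) − ¼ ln(1 − 2Q).
1 − 2P − Q = 0.461099, giving −½ ln(0.461099) = 0.387071.
1 − 2Q = 0.981862, giving −¼ ln(0.981862) = 0.004576.
d = 0.387071 + 0.004576 = 0.391647.
Under a molecular clock d = 2μt, so t = d/(2μ) = 0.391647 / (2 × 8.8 × 10^-10) = 222.53 million years.

222.53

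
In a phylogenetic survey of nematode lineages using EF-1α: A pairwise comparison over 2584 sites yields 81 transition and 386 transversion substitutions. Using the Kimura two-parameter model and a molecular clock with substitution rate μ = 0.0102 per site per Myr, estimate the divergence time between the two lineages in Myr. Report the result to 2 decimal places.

10.19

P = 81/2584 ≈ 0.031347 and Q = 386/2584 ≈ 0.149381.
Under the Kimura two-parameter model, d = −½ ln(1 − 2P − Q) − ¼ ln(1 − 2Q).
1 − 2P − Q = 0.787925, giving −½ ln(0.787925) = 0.119176.
1 − 2Q = 0.701238, giving −¼ ln(0.701238) = 0.088727.
d = 0.119176 + 0.088727 = 0.207903.
Under a molecular clock d = 2μt, so t = d/(2μ) = 0.207903 / (2 × 0.0102) = 10.19 Myr.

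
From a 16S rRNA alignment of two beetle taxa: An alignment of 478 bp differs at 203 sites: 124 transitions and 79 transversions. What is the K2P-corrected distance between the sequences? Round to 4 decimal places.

0.6765

P = 124/478 ≈ 0.259414 and Q = 79/478 ≈ 0.165272.
Under the Kimura two-parameter model, d = −½ ln(1 − 2P − Q) − ¼ ln(1 − 2Q).
1 − 2P − Q = 0.3159, giving −½ ln(0.3159) = 0.576165.
1 − 2Q = 0.669456, giving −¼ ln(0.669456) = 0.100322.
d = 0.576165 + 0.100322 = 0.676487.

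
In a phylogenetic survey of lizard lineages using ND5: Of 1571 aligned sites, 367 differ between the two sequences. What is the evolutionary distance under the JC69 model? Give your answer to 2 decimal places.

0.28

p = 367/1571 ≈ 0.233609.
d = −(3/4) ln(1 − 4p/3) = −0.75 ln(1 − 0.311479) = −0.75 ln(0.688521)
  = −0.75 × (-0.373209) = 0.279907 substitutions/site.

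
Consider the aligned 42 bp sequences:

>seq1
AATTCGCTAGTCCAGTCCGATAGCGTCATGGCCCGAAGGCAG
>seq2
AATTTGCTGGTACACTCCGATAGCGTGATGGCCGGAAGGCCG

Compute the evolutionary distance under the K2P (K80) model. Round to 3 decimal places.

Of 42 sites, 2 differences are transitions and 5 are transversions, so P = 2/42 ≈ 0.047619 and Q = 5/42 ≈ 0.119048.
Under the Kimura two-parameter model, d = −½ ln(1 − 2P − Q) − ¼ ln(1 − 2Q).
1 − 2P − Q = 0.785714, giving −½ ln(0.785714) = 0.120581.
1 − 2Q = 0.761904, giving −¼ ln(0.761904) = 0.067984.
d = 0.120581 + 0.067984 = 0.188565.

0.189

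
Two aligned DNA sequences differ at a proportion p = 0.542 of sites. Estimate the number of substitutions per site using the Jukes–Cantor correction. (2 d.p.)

0.96

d = −(3/4) ln(1 − 4p/3) = −0.75 ln(1 − 0.722667) = −0.75 ln(0.277333)
  = −0.75 × (-1.282536) = 0.961902 substitutions/site.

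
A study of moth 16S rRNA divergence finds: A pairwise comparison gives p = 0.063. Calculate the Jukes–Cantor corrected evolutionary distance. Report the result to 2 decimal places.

d = −(3/4) ln(1 − 4p/3) = −0.75 ln(1 − 0.084) = −0.75 ln(0.916)
  = −0.75 × (-0.087739) = 0.065804 substitutions/site.

0.07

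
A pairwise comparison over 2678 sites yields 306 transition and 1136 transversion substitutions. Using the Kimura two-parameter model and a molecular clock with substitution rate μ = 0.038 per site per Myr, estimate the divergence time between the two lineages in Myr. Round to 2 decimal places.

13.16

P = 306/2678 ≈ 0.114264 and Q = 1136/2678 ≈ 0.424197.
Under the Kimura two-parameter model, d = −½ ln(1 − 2P − Q) − ¼ ln(1 − 2Q).
1 − 2P − Q = 0.347275, giving −½ ln(0.347275) = 0.528819.
1 − 2Q = 0.151606, giving −¼ ln(0.151606) = 0.471618.
d = 0.528819 + 0.471618 = 1.000437.
Under a molecular clock d = 2μt, so t = d/(2μ) = 1.000437 / (2 × 0.038) = 13.16 Myr.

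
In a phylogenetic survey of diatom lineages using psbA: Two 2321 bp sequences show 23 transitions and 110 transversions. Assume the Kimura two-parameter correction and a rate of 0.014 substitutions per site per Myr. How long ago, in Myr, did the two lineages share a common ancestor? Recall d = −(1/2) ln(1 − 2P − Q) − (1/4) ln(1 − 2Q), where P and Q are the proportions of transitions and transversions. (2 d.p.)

2.13

P = 23/2321 ≈ 0.00991 and Q = 110/2321 ≈ 0.047393.
Under the Kimura two-parameter model, d = −½ ln(1 − 2P − Q) − ¼ ln(1 − 2Q).
1 − 2P − Q = 0.932787, giving −½ ln(0.932787) = 0.034789.
1 − 2Q = 0.905214, giving −¼ ln(0.905214) = 0.024896.
d = 0.034789 + 0.024896 = 0.059685.
Under a molecular clock d = 2μt, so t = d/(2μ) = 0.059685 / (2 × 0.014) = 2.13 Myr.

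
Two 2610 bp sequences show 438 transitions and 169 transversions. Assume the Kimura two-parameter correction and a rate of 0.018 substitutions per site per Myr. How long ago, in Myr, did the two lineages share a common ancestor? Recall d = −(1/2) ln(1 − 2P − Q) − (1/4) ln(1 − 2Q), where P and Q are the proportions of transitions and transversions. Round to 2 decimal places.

P = 438/2610 ≈ 0.167816 and Q = 169/2610 ≈ 0.064751.
Under the Kimura two-parameter model, d = −½ ln(1 − 2P − Q) − ¼ ln(1 − 2Q).
1 − 2P − Q = 0.599617, giving −½ ln(0.599617) = 0.255732.
1 − 2Q = 0.870498, giving −¼ ln(0.870498) = 0.034672.
d = 0.255732 + 0.034672 = 0.290404.
Under a molecular clock d = 2μt, so t = d/(2μ) = 0.290404 / (2 × 0.018) = 8.07 Myr.

8.07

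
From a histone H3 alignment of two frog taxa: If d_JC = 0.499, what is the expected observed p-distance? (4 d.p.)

0.3644

p = (3/4)(1 − e^(−4d/3)) = 0.75 × (1 − e^(-0.665333)) = 0.75 × (1 − 0.514102) = 0.364424.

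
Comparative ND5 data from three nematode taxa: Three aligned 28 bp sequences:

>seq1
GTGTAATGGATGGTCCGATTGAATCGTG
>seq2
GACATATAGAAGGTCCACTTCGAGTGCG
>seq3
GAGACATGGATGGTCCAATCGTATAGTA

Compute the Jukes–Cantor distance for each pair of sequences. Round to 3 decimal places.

d(seq1,seq2) = 0.724, d(seq1,seq3) = 0.360, d(seq2,seq3) = 0.635

seq1–seq2: 13/28 sites differ → p ≈ 0.464286, d = −0.75 ln(1 − 0.619048) = 0.723811 ≈ 0.724.
seq1–seq3: 8/28 sites differ → p ≈ 0.285714, d = −0.75 ln(1 − 0.380952) = 0.359679 ≈ 0.360.
seq2–seq3: 12/28 sites differ → p ≈ 0.428571, d = −0.75 ln(1 − 0.571428) = 0.635472 ≈ 0.635.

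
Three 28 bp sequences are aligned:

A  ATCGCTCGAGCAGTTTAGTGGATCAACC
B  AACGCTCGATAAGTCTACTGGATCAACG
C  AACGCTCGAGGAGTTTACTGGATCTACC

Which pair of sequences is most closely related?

A–B: 6/28 differ, p = 0.214, d = 0.252.
A–C: 4/28 differ, p = 0.143, d = 0.158.
B–C: 5/28 differ, p = 0.179, d = 0.204.
The smallest distance is between A and C.

A and C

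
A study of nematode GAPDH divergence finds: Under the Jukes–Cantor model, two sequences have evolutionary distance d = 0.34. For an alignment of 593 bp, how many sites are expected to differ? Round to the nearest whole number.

162

Invert JC69: p = (3/4)(1 − e^(−4d/3)) = 0.75 × (1 − e^(-0.453333)) = 0.75 × (1 − 0.635506) = 0.273371.
Expected differing sites = pL ≈ 0.273371 × 593 = 162.109003 ≈ 162.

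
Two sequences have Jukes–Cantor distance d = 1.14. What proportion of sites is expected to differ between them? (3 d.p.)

p = (3/4)(1 − e^(−4d/3)) = 0.75 × (1 − e^(-1.52)) = 0.75 × (1 − 0.218712) = 0.585966.

0.586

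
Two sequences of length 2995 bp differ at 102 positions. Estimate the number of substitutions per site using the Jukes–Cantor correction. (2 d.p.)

0.03

p = 102/2995 ≈ 0.034057.
d = −(3/4) ln(1 − 4p/3) = −0.75 ln(1 − 0.045409) = −0.75 ln(0.954591)
  = −0.75 × (-0.046472) = 0.034854 substitutions/site.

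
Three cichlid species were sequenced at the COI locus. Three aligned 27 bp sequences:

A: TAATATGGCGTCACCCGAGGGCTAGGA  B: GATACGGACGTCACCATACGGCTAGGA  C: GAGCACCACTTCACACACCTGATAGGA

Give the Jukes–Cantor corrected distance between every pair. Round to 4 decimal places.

A–B: 9/27 sites differ → p ≈ 0.333333, d = −0.75 ln(1 − 0.444444) = 0.440839 ≈ 0.4408.
A–C: 13/27 sites differ → p ≈ 0.481481, d = −0.75 ln(1 − 0.641975) = 0.770364 ≈ 0.7704.
B–C: 12/27 sites differ → p ≈ 0.444444, d = −0.75 ln(1 − 0.592592) = 0.673455 ≈ 0.6735.

d(A,B) = 0.4408, d(A,C) = 0.7704, d(B,C) = 0.6735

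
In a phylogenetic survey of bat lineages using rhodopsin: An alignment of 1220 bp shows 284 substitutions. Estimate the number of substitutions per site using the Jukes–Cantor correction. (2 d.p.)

p = 284/1220 ≈ 0.232787.
d = −(3/4) ln(1 − 4p/3) = −0.75 ln(1 − 0.310383) = −0.75 ln(0.689617)
  = −0.75 × (-0.371619) = 0.278714 substitutions/site.

0.28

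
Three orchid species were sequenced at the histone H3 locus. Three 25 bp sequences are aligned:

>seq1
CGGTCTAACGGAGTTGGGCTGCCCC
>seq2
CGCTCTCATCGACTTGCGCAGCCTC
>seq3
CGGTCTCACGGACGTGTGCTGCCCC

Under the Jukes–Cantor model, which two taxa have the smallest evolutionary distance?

seq1–seq2: 8/25 differ, p = 0.320, d = 0.417.
seq1–seq3: 4/25 differ, p = 0.160, d = 0.180.
seq2–seq3: 7/25 differ, p = 0.280, d = 0.351.
The smallest distance is between seq1 and seq3.

seq1 and seq3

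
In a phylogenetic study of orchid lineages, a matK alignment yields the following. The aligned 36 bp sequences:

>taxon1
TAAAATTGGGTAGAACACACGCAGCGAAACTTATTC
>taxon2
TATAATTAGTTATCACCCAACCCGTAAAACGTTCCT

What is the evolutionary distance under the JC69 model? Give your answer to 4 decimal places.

0.6735

The sequences differ at 16 of 36 sites, so p = 16/36 ≈ 0.444444.
d = −(3/4) ln(1 − 4p/3) = −0.75 ln(1 − 0.592592) = −0.75 ln(0.407408)
  = −0.75 × (-0.897940) = 0.673455 substitutions/site.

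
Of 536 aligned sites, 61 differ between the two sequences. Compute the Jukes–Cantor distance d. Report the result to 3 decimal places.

0.123

p = 61/536 ≈ 0.113806.
d = −(3/4) ln(1 − 4p/3) = −0.75 ln(1 − 0.151741) = −0.75 ln(0.848259)
  = −0.75 × (-0.164569) = 0.123427 substitutions/site.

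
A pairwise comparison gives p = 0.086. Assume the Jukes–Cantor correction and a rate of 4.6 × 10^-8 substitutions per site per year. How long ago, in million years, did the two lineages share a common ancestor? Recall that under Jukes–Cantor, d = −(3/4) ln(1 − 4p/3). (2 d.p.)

0.99

d = −(3/4) ln(1 − 4p/3) = −0.75 ln(1 − 0.114667) = −0.75 ln(0.885333)
  = −0.75 × (-0.121791) = 0.091343 substitutions/site.
Under a molecular clock d = 2μt, so t = d/(2μ) = 0.091343 / (2 × 4.6 × 10^-8) = 0.99 million years.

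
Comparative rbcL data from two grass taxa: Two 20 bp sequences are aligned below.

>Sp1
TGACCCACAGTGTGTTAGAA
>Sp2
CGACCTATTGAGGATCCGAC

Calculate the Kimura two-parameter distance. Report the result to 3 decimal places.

Of 20 sites, 5 differences are transitions and 5 are transversions, so P = 5/20 = 0.25 and Q = 5/20 = 0.25.
Under the Kimura two-parameter model, d = −½ ln(1 − 2P − Q) − ¼ ln(1 − 2Q).
1 − 2P − Q = 0.25, giving −½ ln(0.25) = 0.693147.
1 − 2Q = 0.5, giving −¼ ln(0.5) = 0.173287.
d = 0.693147 + 0.173287 = 0.866434.

0.866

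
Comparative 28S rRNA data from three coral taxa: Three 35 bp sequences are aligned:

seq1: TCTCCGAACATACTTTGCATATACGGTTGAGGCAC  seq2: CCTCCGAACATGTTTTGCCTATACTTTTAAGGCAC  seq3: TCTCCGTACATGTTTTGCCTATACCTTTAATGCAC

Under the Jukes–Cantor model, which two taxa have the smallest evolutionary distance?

seq1–seq2: 7/35 differ, p = 0.200, d = 0.233.
seq1–seq3: 8/35 differ, p = 0.229, d = 0.273.
seq2–seq3: 4/35 differ, p = 0.114, d = 0.124.
The smallest distance is between seq2 and seq3.

seq2 and seq3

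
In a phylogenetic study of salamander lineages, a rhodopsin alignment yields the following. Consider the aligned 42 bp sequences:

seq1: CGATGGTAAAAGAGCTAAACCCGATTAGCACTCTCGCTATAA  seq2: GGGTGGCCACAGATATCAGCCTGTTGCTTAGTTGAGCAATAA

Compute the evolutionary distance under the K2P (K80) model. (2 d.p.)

Of 42 sites, 6 differences are transitions and 14 are transversions, so P = 6/42 ≈ 0.142857 and Q = 14/42 ≈ 0.333333.
Under the Kimura two-parameter model, d = −½ ln(1 − 2P − Q) − ¼ ln(1 − 2Q).
1 − 2P − Q = 0.380953, giving −½ ln(0.380953) = 0.482540.
1 − 2Q = 0.333334, giving −¼ ln(0.333334) = 0.274653.
d = 0.482540 + 0.274653 = 0.757193.

0.76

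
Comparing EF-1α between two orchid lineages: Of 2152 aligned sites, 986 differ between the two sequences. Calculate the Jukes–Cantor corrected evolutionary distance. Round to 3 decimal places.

p = 986/2152 ≈ 0.458178.
d = −(3/4) ln(1 − 4p/3) = −0.75 ln(1 − 0.610904) = −0.75 ln(0.389096)
  = −0.75 × (-0.943929) = 0.707947 substitutions/site.

0.708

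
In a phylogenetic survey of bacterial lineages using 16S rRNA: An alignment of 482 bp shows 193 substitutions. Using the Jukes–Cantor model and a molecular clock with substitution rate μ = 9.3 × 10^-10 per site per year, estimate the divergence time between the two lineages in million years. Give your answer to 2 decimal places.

307.79

p = 193/482 ≈ 0.400415.
d = −(3/4) ln(1 − 4p/3) = −0.75 ln(1 − 0.533887) = −0.75 ln(0.466113)
  = −0.75 × (-0.763327) = 0.572495 substitutions/site.
Under a molecular clock d = 2μt, so t = d/(2μ) = 0.572495 / (2 × 9.3 × 10^-10) = 307.79 million years.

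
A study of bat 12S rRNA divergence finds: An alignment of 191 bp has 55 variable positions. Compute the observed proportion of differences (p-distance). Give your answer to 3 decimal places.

0.288

p = 55/191 = 0.287958… ≈ 0.288 (to 3 d.p.).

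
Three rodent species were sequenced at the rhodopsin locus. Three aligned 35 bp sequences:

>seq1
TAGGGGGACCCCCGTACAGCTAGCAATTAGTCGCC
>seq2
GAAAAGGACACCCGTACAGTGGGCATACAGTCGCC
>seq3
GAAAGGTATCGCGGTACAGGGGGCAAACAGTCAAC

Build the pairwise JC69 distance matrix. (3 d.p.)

seq1–seq2: 11/35 sites differ → p ≈ 0.314286, d = −0.75 ln(1 − 0.419048) = 0.407315 ≈ 0.407.
seq1–seq3: 14/35 sites differ → p = 0.4, d = −0.75 ln(1 − 0.533333) = 0.571605 ≈ 0.572.
seq2–seq3: 10/35 sites differ → p ≈ 0.285714, d = −0.75 ln(1 − 0.380952) = 0.359679 ≈ 0.360.

d(seq1,seq2) = 0.407, d(seq1,seq3) = 0.572, d(seq2,seq3) = 0.360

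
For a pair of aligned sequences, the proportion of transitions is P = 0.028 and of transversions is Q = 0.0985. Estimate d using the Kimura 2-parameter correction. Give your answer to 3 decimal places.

Under the Kimura two-parameter model, d = −½ ln(1 − 2P − Q) − ¼ ln(1 − 2Q).
1 − 2P − Q = 0.8455, giving −½ ln(0.8455) = 0.083914.
1 − 2Q = 0.803, giving −¼ ln(0.803) = 0.054850.
d = 0.083914 + 0.054850 = 0.138764.

0.139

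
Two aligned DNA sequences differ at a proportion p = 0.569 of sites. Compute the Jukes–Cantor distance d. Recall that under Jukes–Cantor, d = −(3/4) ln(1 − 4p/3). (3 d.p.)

1.066

d = −(3/4) ln(1 − 4p/3) = −0.75 ln(1 − 0.758667) = −0.75 ln(0.241333)
  = −0.75 × (-1.421578) = 1.066184 substitutions/site.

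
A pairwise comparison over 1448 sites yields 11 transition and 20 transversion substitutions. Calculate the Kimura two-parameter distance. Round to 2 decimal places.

0.02

P = 11/1448 ≈ 0.007597 and Q = 20/1448 ≈ 0.013812.
Under the Kimura two-parameter model, d = −½ ln(1 − 2P − Q) − ¼ ln(1 − 2Q).
1 − 2P − Q = 0.970994, giving −½ ln(0.970994) = 0.014717.
1 − 2Q = 0.972376, giving −¼ ln(0.972376) = 0.007003.
d = 0.014717 + 0.007003 = 0.021720.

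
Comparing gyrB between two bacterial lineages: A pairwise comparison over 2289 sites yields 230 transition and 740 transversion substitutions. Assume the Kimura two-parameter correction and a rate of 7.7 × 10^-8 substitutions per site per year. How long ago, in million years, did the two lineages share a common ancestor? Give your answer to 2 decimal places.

4.10

P = 230/2289 ≈ 0.100481 and Q = 740/2289 ≈ 0.323285.
Under the Kimura two-parameter model, d = −½ ln(1 − 2P − Q) − ¼ ln(1 − 2Q).
1 − 2P − Q = 0.475753, giving −½ ln(0.475753) = 0.371428.
1 − 2Q = 0.35343, giving −¼ ln(0.35343) = 0.260017.
d = 0.371428 + 0.260017 = 0.631445.
Under a molecular clock d = 2μt, so t = d/(2μ) = 0.631445 / (2 × 7.7 × 10^-8) = 4.10 million years.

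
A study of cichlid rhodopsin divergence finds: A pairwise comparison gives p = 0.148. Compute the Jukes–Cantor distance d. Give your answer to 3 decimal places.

d = −(3/4) ln(1 − 4p/3) = −0.75 ln(1 − 0.197333) = −0.75 ln(0.802667)
  = −0.75 × (-0.219815) = 0.164861 substitutions/site.

0.165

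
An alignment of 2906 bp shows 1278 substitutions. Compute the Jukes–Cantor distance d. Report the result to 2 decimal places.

p = 1278/2906 ≈ 0.43978.
d = −(3/4) ln(1 − 4p/3) = −0.75 ln(1 − 0.586373) = −0.75 ln(0.413627)
  = −0.75 × (-0.882791) = 0.662093 substitutions/site.

0.66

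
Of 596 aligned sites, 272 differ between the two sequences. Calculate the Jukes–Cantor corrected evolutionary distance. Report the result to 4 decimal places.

p = 272/596 ≈ 0.456376.
d = −(3/4) ln(1 − 4p/3) = −0.75 ln(1 − 0.608501) = −0.75 ln(0.391499)
  = −0.75 × (-0.937772) = 0.703329 substitutions/site.

0.7033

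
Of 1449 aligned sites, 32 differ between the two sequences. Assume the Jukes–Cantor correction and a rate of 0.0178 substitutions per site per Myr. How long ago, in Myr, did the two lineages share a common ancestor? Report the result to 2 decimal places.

p = 32/1449 ≈ 0.022084.
d = −(3/4) ln(1 − 4p/3) = −0.75 ln(1 − 0.029445) = −0.75 ln(0.970555)
  = −0.75 × (-0.029887) = 0.022415 substitutions/site.
Under a molecular clock d = 2μt, so t = d/(2μ) = 0.022415 / (2 × 0.0178) = 0.63 Myr.

0.63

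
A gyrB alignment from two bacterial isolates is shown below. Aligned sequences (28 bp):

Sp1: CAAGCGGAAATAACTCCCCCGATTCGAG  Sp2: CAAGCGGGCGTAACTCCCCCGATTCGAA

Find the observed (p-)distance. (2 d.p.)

The sequences differ at 4 of 28 positions (sites 8, 9, 10, 28).
p = 4/28 = 0.142857… ≈ 0.14 (to 2 d.p.).

0.14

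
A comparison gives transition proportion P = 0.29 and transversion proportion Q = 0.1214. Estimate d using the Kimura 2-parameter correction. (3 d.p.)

Under the Kimura two-parameter model, d = −½ ln(1 − 2P − Q) − ¼ ln(1 − 2Q).
1 − 2P − Q = 0.2986, giving −½ ln(0.2986) = 0.604325.
1 − 2Q = 0.7572, giving −¼ ln(0.7572) = 0.069532.
d = 0.604325 + 0.069532 = 0.673857.

0.674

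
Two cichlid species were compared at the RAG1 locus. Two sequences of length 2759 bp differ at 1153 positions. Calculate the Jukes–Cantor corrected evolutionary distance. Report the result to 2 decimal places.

p = 1153/2759 ≈ 0.417905.
d = −(3/4) ln(1 − 4p/3) = −0.75 ln(1 − 0.557207) = −0.75 ln(0.442793)
  = −0.75 × (-0.814653) = 0.610990 substitutions/site.

0.61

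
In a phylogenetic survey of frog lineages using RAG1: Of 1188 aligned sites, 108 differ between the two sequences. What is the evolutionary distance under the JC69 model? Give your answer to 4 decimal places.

0.0969

p = 108/1188 ≈ 0.090909.
d = −(3/4) ln(1 − 4p/3) = −0.75 ln(1 − 0.121212) = −0.75 ln(0.878788)
  = −0.75 × (-0.129212) = 0.096909 substitutions/site.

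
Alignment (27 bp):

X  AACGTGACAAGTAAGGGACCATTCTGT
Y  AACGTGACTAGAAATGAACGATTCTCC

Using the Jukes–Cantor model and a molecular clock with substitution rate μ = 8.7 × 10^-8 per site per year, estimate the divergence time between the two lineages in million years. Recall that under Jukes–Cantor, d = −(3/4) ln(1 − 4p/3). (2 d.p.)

1.83

The sequences differ at 7 of 27 sites (9, 12, 15, 17, 20, 26, 27), so p = 7/27 ≈ 0.259259.
d = −(3/4) ln(1 − 4p/3) = −0.75 ln(1 − 0.345679) = −0.75 ln(0.654321)
  = −0.75 × (-0.424157) = 0.318118 substitutions/site.
Under a molecular clock d = 2μt, so t = d/(2μ) = 0.318118 / (2 × 8.7 × 10^-8) = 1.83 million years.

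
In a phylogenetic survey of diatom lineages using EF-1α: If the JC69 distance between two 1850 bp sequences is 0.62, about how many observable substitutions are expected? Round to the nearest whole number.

Invert JC69: p = (3/4)(1 − e^(−4d/3)) = 0.75 × (1 − e^(-0.826667)) = 0.75 × (1 − 0.437505) = 0.421871.
Expected differing sites = pL ≈ 0.421871 × 1850 = 780.46135 ≈ 780.

780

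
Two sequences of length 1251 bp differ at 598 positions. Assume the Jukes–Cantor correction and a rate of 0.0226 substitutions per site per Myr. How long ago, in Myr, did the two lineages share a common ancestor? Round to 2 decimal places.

16.83

p = 598/1251 ≈ 0.478018.
d = −(3/4) ln(1 − 4p/3) = −0.75 ln(1 − 0.637357) = −0.75 ln(0.362643)
  = −0.75 × (-1.014336) = 0.760752 substitutions/site.
Under a molecular clock d = 2μt, so t = d/(2μ) = 0.760752 / (2 × 0.0226) = 16.83 Myr.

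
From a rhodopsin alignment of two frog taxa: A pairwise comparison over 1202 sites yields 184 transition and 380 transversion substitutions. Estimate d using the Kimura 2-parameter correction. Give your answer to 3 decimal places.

0.737

P = 184/1202 ≈ 0.153078 and Q = 380/1202 ≈ 0.31614.
Under the Kimura two-parameter model, d = −½ ln(1 − 2P − Q) − ¼ ln(1 − 2Q).
1 − 2P − Q = 0.377704, giving −½ ln(0.377704) = 0.486822.
1 − 2Q = 0.36772, giving −¼ ln(0.36772) = 0.250108.
d = 0.486822 + 0.250108 = 0.736930.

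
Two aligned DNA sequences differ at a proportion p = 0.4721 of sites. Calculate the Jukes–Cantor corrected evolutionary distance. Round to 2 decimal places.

0.74

d = −(3/4) ln(1 − 4p/3) = −0.75 ln(1 − 0.629467) = −0.75 ln(0.370533)
  = −0.75 × (-0.992813) = 0.744610 substitutions/site.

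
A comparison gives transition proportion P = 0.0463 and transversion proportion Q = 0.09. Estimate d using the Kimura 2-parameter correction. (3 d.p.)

Under the Kimura two-parameter model, d = −½ ln(1 − 2P − Q) − ¼ ln(1 − 2Q).
1 − 2P − Q = 0.8174, giving −½ ln(0.8174) = 0.100813.
1 − 2Q = 0.82, giving −¼ ln(0.82) = 0.049613.
d = 0.100813 + 0.049613 = 0.150426.

0.150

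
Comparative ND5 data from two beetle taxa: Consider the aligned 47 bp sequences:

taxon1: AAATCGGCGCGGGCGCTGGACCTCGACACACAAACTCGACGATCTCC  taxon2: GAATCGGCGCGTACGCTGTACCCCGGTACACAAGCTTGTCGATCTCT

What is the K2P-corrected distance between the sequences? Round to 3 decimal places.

0.293

Of 47 sites, 8 differences are transitions and 3 are transversions, so P = 8/47 ≈ 0.170213 and Q = 3/47 ≈ 0.06383.
Under the Kimura two-parameter model, d = −½ ln(1 − 2P − Q) − ¼ ln(1 − 2Q).
1 − 2P − Q = 0.595744, giving −½ ln(0.595744) = 0.258972.
1 − 2Q = 0.87234, giving −¼ ln(0.87234) = 0.034144.
d = 0.258972 + 0.034144 = 0.293116.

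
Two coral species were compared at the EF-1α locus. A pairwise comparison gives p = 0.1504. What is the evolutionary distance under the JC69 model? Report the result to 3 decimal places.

d = −(3/4) ln(1 − 4p/3) = −0.75 ln(1 − 0.200533) = −0.75 ln(0.799467)
  = −0.75 × (-0.223810) = 0.167858 substitutions/site.

0.168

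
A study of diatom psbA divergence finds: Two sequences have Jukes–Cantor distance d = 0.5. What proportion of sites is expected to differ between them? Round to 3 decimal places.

p = (3/4)(1 − e^(−4d/3)) = 0.75 × (1 − e^(-0.666667)) = 0.75 × (1 − 0.513417) = 0.364937.

0.365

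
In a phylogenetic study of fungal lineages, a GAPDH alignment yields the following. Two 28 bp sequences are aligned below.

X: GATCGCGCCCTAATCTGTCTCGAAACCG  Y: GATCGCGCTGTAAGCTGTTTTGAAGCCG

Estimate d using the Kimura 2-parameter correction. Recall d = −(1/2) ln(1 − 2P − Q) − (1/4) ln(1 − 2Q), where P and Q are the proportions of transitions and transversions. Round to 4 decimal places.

Of 28 sites, 4 differences are transitions and 2 are transversions, so P = 4/28 ≈ 0.142857 and Q = 2/28 ≈ 0.071429.
Under the Kimura two-parameter model, d = −½ ln(1 − 2P − Q) − ¼ ln(1 − 2Q).
1 − 2P − Q = 0.642857, giving −½ ln(0.642857) = 0.220916.
1 − 2Q = 0.857142, giving −¼ ln(0.857142) = 0.038538.
d = 0.220916 + 0.038538 = 0.259454.

0.2595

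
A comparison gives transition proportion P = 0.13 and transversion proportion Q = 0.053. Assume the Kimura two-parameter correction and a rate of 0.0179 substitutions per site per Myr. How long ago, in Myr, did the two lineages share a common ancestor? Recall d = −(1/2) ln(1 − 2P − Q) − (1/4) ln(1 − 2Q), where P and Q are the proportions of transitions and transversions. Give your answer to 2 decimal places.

Under the Kimura two-parameter model, d = −½ ln(1 − 2P − Q) − ¼ ln(1 − 2Q).
1 − 2P − Q = 0.687, giving −½ ln(0.687) = 0.187710.
1 − 2Q = 0.894, giving −¼ ln(0.894) = 0.028012.
d = 0.187710 + 0.028012 = 0.215722.
Under a molecular clock d = 2μt, so t = d/(2μ) = 0.215722 / (2 × 0.0179) = 6.03 Myr.

6.03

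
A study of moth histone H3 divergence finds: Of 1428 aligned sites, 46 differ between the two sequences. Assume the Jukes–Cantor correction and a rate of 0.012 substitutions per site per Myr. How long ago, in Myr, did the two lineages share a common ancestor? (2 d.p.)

1.37

p = 46/1428 ≈ 0.032213.
d = −(3/4) ln(1 − 4p/3) = −0.75 ln(1 − 0.042951) = −0.75 ln(0.957049)
  = −0.75 × (-0.043901) = 0.032926 substitutions/site.
Under a molecular clock d = 2μt, so t = d/(2μ) = 0.032926 / (2 × 0.012) = 1.37 Myr.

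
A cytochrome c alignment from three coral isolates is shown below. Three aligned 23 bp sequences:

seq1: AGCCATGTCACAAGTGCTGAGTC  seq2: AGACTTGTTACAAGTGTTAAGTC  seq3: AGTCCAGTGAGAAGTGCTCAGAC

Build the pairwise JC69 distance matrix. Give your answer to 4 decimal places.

d(seq1,seq2) = 0.2567, d(seq1,seq3) = 0.3904, d(seq2,seq3) = 0.4674

seq1–seq2: 5/23 sites differ → p ≈ 0.217391, d = −0.75 ln(1 − 0.289855) = 0.256715 ≈ 0.2567.
seq1–seq3: 7/23 sites differ → p ≈ 0.304348, d = −0.75 ln(1 − 0.405797) = 0.390401 ≈ 0.3904.
seq2–seq3: 8/23 sites differ → p ≈ 0.347826, d = −0.75 ln(1 − 0.463768) = 0.467391 ≈ 0.4674.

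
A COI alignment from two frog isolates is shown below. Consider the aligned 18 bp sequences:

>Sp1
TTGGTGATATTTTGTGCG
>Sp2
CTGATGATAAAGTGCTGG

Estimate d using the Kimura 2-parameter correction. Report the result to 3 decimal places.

Of 18 sites, 3 differences are transitions and 5 are transversions, so P = 3/18 ≈ 0.166667 and Q = 5/18 ≈ 0.277778.
Under the Kimura two-parameter model, d = −½ ln(1 − 2P − Q) − ¼ ln(1 − 2Q).
1 − 2P − Q = 0.388888, giving −½ ln(0.388888) = 0.472232.
1 − 2Q = 0.444444, giving −¼ ln(0.444444) = 0.202733.
d = 0.472232 + 0.202733 = 0.674965.

0.675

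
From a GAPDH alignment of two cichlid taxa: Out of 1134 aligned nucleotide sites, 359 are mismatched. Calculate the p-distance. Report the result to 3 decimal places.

0.317

p = 359/1134 = 0.316578… ≈ 0.317 (to 3 d.p.).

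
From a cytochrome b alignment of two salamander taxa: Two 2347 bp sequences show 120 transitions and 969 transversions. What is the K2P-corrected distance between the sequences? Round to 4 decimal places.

P = 120/2347 ≈ 0.051129 and Q = 969/2347 ≈ 0.412867.
Under the Kimura two-parameter model, d = −½ ln(1 − 2P − Q) − ¼ ln(1 − 2Q).
1 − 2P − Q = 0.484875, giving −½ ln(0.484875) = 0.361932.
1 − 2Q = 0.174266, giving −¼ ln(0.174266) = 0.436793.
d = 0.361932 + 0.436793 = 0.798725.

0.7987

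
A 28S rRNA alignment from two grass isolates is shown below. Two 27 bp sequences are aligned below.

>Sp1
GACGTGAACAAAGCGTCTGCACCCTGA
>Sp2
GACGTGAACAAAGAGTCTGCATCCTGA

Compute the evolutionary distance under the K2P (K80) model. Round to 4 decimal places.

Of 27 sites, 1 differences are transitions and 1 are transversions, so P = 1/27 ≈ 0.037037 and Q = 1/27 ≈ 0.037037.
Under the Kimura two-parameter model, d = −½ ln(1 − 2P − Q) − ¼ ln(1 − 2Q).
1 − 2P − Q = 0.888889, giving −½ ln(0.888889) = 0.058891.
1 − 2Q = 0.925926, giving −¼ ln(0.925926) = 0.019240.
d = 0.058891 + 0.019240 = 0.078131.

0.0781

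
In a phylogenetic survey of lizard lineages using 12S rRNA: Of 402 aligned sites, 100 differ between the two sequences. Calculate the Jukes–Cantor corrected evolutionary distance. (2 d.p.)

0.30

p = 100/402 ≈ 0.248756.
d = −(3/4) ln(1 − 4p/3) = −0.75 ln(1 − 0.331675) = −0.75 ln(0.668325)
  = −0.75 × (-0.402981) = 0.302236 substitutions/site.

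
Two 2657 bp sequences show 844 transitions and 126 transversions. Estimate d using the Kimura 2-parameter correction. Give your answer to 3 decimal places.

P = 844/2657 ≈ 0.317651 and Q = 126/2657 ≈ 0.047422.
Under the Kimura two-parameter model, d = −½ ln(1 − 2P − Q) − ¼ ln(1 − 2Q).
1 − 2P − Q = 0.317276, giving −½ ln(0.317276) = 0.573992.
1 − 2Q = 0.905156, giving −¼ ln(0.905156) = 0.024912.
d = 0.573992 + 0.024912 = 0.598904.

0.599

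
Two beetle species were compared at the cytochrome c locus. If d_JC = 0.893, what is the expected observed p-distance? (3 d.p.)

p = (3/4)(1 − e^(−4d/3)) = 0.75 × (1 − e^(-1.190667)) = 0.75 × (1 − 0.304018) = 0.521987.

0.522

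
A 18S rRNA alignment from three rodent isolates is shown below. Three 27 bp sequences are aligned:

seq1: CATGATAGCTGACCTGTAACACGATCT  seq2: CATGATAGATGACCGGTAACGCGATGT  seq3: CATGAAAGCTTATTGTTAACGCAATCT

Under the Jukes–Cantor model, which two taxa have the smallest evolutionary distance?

seq1 and seq2

seq1–seq2: 4/27 differ, p = 0.148, d = 0.165.
seq1–seq3: 8/27 differ, p = 0.296, d = 0.377.
seq2–seq3: 8/27 differ, p = 0.296, d = 0.377.
The smallest distance is between seq1 and seq2.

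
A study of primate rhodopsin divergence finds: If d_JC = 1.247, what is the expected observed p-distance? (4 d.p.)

0.6078

p = (3/4)(1 − e^(−4d/3)) = 0.75 × (1 − e^(-1.662667)) = 0.75 × (1 − 0.189633) = 0.607775.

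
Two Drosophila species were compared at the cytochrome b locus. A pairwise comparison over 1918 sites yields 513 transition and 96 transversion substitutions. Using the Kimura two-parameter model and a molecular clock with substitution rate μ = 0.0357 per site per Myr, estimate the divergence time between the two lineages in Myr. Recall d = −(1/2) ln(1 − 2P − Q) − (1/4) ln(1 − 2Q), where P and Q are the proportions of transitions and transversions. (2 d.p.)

P = 513/1918 ≈ 0.267466 and Q = 96/1918 ≈ 0.050052.
Under the Kimura two-parameter model, d = −½ ln(1 − 2P − Q) − ¼ ln(1 − 2Q).
1 − 2P − Q = 0.415016, giving −½ ln(0.415016) = 0.439719.
1 − 2Q = 0.899896, giving −¼ ln(0.899896) = 0.026369.
d = 0.439719 + 0.026369 = 0.466088.
Under a molecular clock d = 2μt, so t = d/(2μ) = 0.466088 / (2 × 0.0357) = 6.53 Myr.

6.53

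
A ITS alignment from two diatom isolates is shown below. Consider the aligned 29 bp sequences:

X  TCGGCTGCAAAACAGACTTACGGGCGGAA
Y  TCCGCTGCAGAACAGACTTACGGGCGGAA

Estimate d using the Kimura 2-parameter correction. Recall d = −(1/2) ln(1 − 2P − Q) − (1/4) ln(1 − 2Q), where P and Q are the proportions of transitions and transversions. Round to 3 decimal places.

0.072

Of 29 sites, 1 differences are transitions and 1 are transversions, so P = 1/29 ≈ 0.034483 and Q = 1/29 ≈ 0.034483.
Under the Kimura two-parameter model, d = −½ ln(1 − 2P − Q) − ¼ ln(1 − 2Q).
1 − 2P − Q = 0.896551, giving −½ ln(0.896551) = 0.054600.
1 − 2Q = 0.931034, giving −¼ ln(0.931034) = 0.017865.
d = 0.054600 + 0.017865 = 0.072465.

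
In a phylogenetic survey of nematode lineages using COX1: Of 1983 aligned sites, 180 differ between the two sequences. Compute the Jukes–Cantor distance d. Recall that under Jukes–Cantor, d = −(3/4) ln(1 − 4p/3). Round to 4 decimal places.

p = 180/1983 ≈ 0.090772.
d = −(3/4) ln(1 − 4p/3) = −0.75 ln(1 − 0.121029) = −0.75 ln(0.878971)
  = −0.75 × (-0.129003) = 0.096752 substitutions/site.

0.0968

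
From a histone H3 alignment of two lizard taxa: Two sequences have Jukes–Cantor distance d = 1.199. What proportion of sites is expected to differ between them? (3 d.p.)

p = (3/4)(1 − e^(−4d/3)) = 0.75 × (1 − e^(-1.598667)) = 0.75 × (1 − 0.202166) = 0.598376.

0.598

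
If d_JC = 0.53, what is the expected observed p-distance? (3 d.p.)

0.380

p = (3/4)(1 − e^(−4d/3)) = 0.75 × (1 − e^(-0.706667)) = 0.75 × (1 − 0.493286) = 0.380036.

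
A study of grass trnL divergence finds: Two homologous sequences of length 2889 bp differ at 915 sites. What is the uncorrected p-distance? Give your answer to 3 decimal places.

p = 915/2889 = 0.316718… ≈ 0.317 (to 3 d.p.).

0.317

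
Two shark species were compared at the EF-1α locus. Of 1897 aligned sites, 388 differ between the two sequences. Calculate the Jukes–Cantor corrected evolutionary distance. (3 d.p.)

0.239

p = 388/1897 ≈ 0.204533.
d = −(3/4) ln(1 − 4p/3) = −0.75 ln(1 − 0.272711) = −0.75 ln(0.727289)
  = −0.75 × (-0.318431) = 0.238823 substitutions/site.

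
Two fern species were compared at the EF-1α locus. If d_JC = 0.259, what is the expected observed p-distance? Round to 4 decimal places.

p = (3/4)(1 − e^(−4d/3)) = 0.75 × (1 − e^(-0.345333)) = 0.75 × (1 − 0.707985) = 0.219011.

0.2190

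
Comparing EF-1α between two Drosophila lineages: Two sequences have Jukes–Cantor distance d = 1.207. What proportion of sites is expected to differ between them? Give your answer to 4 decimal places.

p = (3/4)(1 − e^(−4d/3)) = 0.75 × (1 − e^(-1.609333)) = 0.75 × (1 − 0.200021) = 0.599984.

0.6000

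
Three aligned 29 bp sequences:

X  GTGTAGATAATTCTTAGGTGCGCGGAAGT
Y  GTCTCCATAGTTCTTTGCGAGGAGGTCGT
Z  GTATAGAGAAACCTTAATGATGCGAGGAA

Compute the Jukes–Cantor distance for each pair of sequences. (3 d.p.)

X–Y: 12/29 sites differ → p ≈ 0.413793, d = −0.75 ln(1 − 0.551724) = 0.601760 ≈ 0.602.
X–Z: 14/29 sites differ → p ≈ 0.482759, d = −0.75 ln(1 − 0.643679) = 0.773942 ≈ 0.774.
Y–Z: 17/29 sites differ → p ≈ 0.586207, d = −0.75 ln(1 − 0.781609) = 1.141101 ≈ 1.141.

d(X,Y) = 0.602, d(X,Z) = 0.774, d(Y,Z) = 1.141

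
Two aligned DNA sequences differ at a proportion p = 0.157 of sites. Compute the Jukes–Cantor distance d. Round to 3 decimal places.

d = −(3/4) ln(1 − 4p/3) = −0.75 ln(1 − 0.209333) = −0.75 ln(0.790667)
  = −0.75 × (-0.234878) = 0.176159 substitutions/site.

0.176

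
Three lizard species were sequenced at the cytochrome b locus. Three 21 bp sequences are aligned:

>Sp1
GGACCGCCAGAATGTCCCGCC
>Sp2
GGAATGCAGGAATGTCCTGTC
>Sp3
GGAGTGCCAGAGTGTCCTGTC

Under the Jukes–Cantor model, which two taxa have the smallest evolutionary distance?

Sp2 and Sp3

Sp1–Sp2: 6/21 differ, p = 0.286, d = 0.360.
Sp1–Sp3: 5/21 differ, p = 0.238, d = 0.286.
Sp2–Sp3: 4/21 differ, p = 0.190, d = 0.220.
The smallest distance is between Sp2 and Sp3.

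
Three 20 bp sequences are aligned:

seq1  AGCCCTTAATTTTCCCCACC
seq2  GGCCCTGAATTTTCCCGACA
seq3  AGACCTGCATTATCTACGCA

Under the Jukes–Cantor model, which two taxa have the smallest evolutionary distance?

seq1–seq2: 4/20 differ, p = 0.200, d = 0.233.
seq1–seq3: 8/20 differ, p = 0.400, d = 0.572.
seq2–seq3: 8/20 differ, p = 0.400, d = 0.572.
The smallest distance is between seq1 and seq2.

seq1 and seq2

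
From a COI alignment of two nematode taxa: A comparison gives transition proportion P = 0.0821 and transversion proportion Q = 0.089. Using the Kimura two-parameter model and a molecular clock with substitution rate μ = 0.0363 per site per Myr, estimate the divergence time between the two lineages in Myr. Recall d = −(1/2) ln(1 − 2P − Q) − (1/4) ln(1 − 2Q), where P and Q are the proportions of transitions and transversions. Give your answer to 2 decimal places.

2.69

Under the Kimura two-parameter model, d = −½ ln(1 − 2P − Q) − ¼ ln(1 − 2Q).
1 − 2P − Q = 0.7468, giving −½ ln(0.7468) = 0.145979.
1 − 2Q = 0.822, giving −¼ ln(0.822) = 0.049004.
d = 0.145979 + 0.049004 = 0.194983.
Under a molecular clock d = 2μt, so t = d/(2μ) = 0.194983 / (2 × 0.0363) = 2.69 Myr.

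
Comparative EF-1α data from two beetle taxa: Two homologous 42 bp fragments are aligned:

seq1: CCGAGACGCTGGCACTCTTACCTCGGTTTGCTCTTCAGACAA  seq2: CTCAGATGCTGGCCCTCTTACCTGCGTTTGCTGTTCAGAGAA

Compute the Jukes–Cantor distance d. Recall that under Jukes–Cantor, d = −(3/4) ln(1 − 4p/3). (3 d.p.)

0.220

The sequences differ at 8 of 42 sites (2, 3, 7, 14, 24, 25, 33, 40), so p = 8/42 ≈ 0.190476.
d = −(3/4) ln(1 − 4p/3) = −0.75 ln(1 − 0.253968) = −0.75 ln(0.746032)
  = −0.75 × (-0.292987) = 0.219740 substitutions/site.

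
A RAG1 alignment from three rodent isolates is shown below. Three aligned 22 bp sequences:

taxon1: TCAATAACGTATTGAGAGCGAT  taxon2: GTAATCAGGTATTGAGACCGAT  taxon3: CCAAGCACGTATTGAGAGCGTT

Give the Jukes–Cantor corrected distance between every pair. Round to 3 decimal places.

d(taxon1,taxon2) = 0.271, d(taxon1,taxon3) = 0.208, d(taxon2,taxon3) = 0.339

taxon1–taxon2: 5/22 sites differ → p ≈ 0.227273, d = −0.75 ln(1 − 0.303031) = 0.270761 ≈ 0.271.
taxon1–taxon3: 4/22 sites differ → p ≈ 0.181818, d = −0.75 ln(1 − 0.242424) = 0.208224 ≈ 0.208.
taxon2–taxon3: 6/22 sites differ → p ≈ 0.272727, d = −0.75 ln(1 − 0.363636) = 0.338988 ≈ 0.339.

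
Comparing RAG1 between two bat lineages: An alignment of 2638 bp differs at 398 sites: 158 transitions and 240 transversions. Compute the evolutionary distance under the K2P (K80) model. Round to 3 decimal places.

0.169

P = 158/2638 ≈ 0.059894 and Q = 240/2638 ≈ 0.090978.
Under the Kimura two-parameter model, d = −½ ln(1 − 2P − Q) − ¼ ln(1 − 2Q).
1 − 2P − Q = 0.789234, giving −½ ln(0.789234) = 0.118346.
1 − 2Q = 0.818044, giving −¼ ln(0.818044) = 0.050210.
d = 0.118346 + 0.050210 = 0.168556.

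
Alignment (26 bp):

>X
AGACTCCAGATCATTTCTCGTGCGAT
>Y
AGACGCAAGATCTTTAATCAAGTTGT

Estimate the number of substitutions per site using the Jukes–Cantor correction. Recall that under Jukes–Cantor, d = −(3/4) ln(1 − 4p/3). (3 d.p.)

The sequences differ at 10 of 26 sites (5, 7, 13, 16, 17, 20, 21, 23, 24, 25), so p = 10/26 ≈ 0.384615.
d = −(3/4) ln(1 − 4p/3) = −0.75 ln(1 − 0.51282) = −0.75 ln(0.48718)
  = −0.75 × (-0.719122) = 0.539342 substitutions/site.

0.539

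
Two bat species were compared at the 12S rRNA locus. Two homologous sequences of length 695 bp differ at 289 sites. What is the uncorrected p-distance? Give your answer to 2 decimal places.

p = 289/695 = 0.415827… ≈ 0.42 (to 2 d.p.).

0.42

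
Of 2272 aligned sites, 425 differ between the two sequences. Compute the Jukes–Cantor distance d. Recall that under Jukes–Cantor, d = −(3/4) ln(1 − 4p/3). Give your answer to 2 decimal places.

p = 425/2272 ≈ 0.18706.
d = −(3/4) ln(1 − 4p/3) = −0.75 ln(1 − 0.249413) = −0.75 ln(0.750587)
  = −0.75 × (-0.286900) = 0.215175 substitutions/site.

0.22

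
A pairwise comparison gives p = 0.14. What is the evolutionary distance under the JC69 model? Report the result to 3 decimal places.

0.155

d = −(3/4) ln(1 − 4p/3) = −0.75 ln(1 − 0.186667) = −0.75 ln(0.813333)
  = −0.75 × (-0.206615) = 0.154961 substitutions/site.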